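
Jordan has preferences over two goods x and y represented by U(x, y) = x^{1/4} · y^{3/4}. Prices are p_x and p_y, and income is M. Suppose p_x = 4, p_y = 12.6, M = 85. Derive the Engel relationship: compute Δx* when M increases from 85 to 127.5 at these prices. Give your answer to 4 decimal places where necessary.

Δx* = 2.6562

At p_x=4, p_y=12.6, M=85: x* = 0.25·85/4 = 5.3125.
At M' = 127.5: x* = 7.9688. Change: 7.9688 − 5.3125 = 2.6562.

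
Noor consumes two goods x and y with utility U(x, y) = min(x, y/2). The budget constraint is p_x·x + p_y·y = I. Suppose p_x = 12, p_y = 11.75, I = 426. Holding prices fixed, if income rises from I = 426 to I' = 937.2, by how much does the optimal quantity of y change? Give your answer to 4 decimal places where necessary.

Δy* = 28.8

With perfect complements, no substitution: consume in ratio x:y = 1:2.
Budget: p_x·x + p_y·2·x = I, so (p_x + 2·p_y)·x = I.
Demand: x*(p_x,p_y,I) = I/(p_x + 2·p_y), y* = 2·I/(p_x + 2·p_y).
Here 12 + 2·11.75 = 35.5, giving y* = 24.
At I' = 937.2: y* = 52.8. Change: 52.8 − 24 = 28.8.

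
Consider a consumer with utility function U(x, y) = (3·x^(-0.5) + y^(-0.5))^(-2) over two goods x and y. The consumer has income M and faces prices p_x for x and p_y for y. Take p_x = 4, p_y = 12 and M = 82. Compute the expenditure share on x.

MU_x ∝ 3·x^(-1.5), MU_y ∝ y^(-1.5), so MRS = 3·(y/x)^(1.5) = p_x/p_y.
Solve for the ratio: y/x = [(1/3)·p_x/p_y]^(2/3).
With the ratio pinned down, the budget gives x* = M/(p_x + p_y·(y/x)) and y* = (y/x)·x*.
Numerically y/x = 0.23112, so x* = 82/(4 + 12·0.23112) = 12.1061 and y* = 0.23112·12.1061 = 2.798.
Expenditure on x: 4·12.1061 = 48.4244; share = 0.5905.

share on x = 0.5905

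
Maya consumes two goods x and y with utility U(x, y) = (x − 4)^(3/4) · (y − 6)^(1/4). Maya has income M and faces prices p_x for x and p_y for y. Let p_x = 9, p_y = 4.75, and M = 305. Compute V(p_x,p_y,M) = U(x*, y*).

V = 17.8666

Let x' = x−4, y' = y−6. MRS = 3·y'/x' = p_x/p_y.
After buying the subsistence bundle (4, 6), a share 0.75 of the remaining income goes to x: x* = 4 + 0.75·(M − 4p_x − 6p_y)/p_x.
Discretionary income = 305 − 4·9 − 6·4.75 = 240.5; x* = 4 + 0.75·240.5/9 = 24.0417; y* = 6 + 0.25·240.5/4.75 = 18.6579.
Utility at the optimum: U(24.0417, 18.6579) = 17.8666.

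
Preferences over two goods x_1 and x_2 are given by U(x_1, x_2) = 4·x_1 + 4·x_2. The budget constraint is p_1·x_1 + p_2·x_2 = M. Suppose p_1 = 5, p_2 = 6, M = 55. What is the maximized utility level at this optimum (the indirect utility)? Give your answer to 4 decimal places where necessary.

V = 44

Linear utility — the consumer picks whichever good has higher MU/price: 4/5 = 0.8 vs 4/6 = 0.6667.
x_1 gives more utility per dollar, so spend all income on x_1: x_1* = M/p_1, x_2* = 0.
Numerically: x_1* = 11, x_2* = 0.
Utility at the optimum: U(11, 0) = 44.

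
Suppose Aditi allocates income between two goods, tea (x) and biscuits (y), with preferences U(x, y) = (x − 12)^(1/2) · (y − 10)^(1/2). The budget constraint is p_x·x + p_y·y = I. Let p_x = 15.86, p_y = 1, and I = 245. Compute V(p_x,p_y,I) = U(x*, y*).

V = 5.6096

Discretionary income = 245 − 12·15.86 − 10·1 = 44.68; x* = 12 + 0.5·44.68/15.86 = 13.4086; y* = 10 + 0.5·44.68/1 = 32.34.
Utility at the optimum: U(13.4086, 32.34) = 5.6096.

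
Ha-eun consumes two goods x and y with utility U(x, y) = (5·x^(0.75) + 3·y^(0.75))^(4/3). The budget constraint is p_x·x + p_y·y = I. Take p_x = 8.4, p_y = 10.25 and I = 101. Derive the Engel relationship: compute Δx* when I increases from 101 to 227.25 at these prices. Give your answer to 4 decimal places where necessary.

Δx* = 14.0291

Substitute y = (y/x)·x into the budget: x* = I/(p_x + p_y·(y/x)).
Numerically y/x = 0.058456, so x* = 101/(8.4 + 10.25·0.058456) = 11.2233.
At I' = 227.25: x* = 25.2523. Change: 25.2523 − 11.2233 = 14.0291.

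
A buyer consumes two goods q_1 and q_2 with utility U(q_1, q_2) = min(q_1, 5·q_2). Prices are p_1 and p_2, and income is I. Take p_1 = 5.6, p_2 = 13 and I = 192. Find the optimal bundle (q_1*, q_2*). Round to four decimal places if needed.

With perfect complements, no substitution: consume in ratio q_1:q_2 = 5:1.
Budget: p_1·q_1 + p_2·(1/5)·q_1 = I, so (5·p_1 + p_2)·q_1 = 5·I.
Demand: q_1*(p_1,p_2,I) = 5·I/(5·p_1 + p_2), q_2* = I/(5·p_1 + p_2).
Here 5·5.6 + 13 = 41, giving q_1* = 23.4146 and q_2* = 4.6829.

q_1* = 23.4146, q_2* = 4.6829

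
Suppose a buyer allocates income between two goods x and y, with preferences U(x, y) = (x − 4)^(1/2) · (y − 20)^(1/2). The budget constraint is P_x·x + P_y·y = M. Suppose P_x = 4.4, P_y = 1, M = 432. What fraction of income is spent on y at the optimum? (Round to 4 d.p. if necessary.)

share on y = 0.5028

MRS = (y−20)/(x−4). Tangency with P_x/P_y gives y−20 = (P_x/P_y)·(x−4).
Substituting into the budget: x* = 4 + 0.5·(M − 4·P_x − 20·P_y)/P_x, and y* = 20 + 0.5·(…)/P_y.
Discretionary income = 432 − 4·4.4 − 20·1 = 394.4; x* = 4 + 0.5·394.4/4.4 = 48.8182; y* = 20 + 0.5·394.4/1 = 217.2.
Expenditure on y: 1·217.2 = 217.2; share = 0.5028.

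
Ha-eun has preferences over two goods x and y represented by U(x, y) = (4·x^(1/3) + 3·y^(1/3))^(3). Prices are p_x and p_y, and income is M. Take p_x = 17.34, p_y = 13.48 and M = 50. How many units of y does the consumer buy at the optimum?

MU_x ∝ 4·x^(-2/3), MU_y ∝ 3·y^(-2/3), so MRS = (4/3)·(y/x)^(2/3) = p_x/p_y.
Solve for the ratio: y/x = [(3/4)·p_x/p_y]^(1.5).
With the ratio pinned down, the budget gives x* = M/(p_x + p_y·(y/x)) and y* = (y/x)·x*.
Numerically y/x = 0.947612, so x* = 50/(17.34 + 13.48·0.947612) = 1.6604 and y* = 0.947612·1.6604 = 1.5734.

y* = 1.5734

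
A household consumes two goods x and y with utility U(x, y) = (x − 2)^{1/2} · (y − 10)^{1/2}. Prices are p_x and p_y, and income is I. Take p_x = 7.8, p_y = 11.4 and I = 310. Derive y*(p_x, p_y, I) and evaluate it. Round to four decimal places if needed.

y* = 17.9123

Let x' = x−2, y' = y−10. MRS = y'/x' = p_x/p_y.
Substituting into the budget: x* = 2 + 0.5·(I − 2·p_x − 10·p_y)/p_x, and y* = 10 + 0.5·(…)/p_y.
Discretionary income = 310 − 2·7.8 − 10·11.4 = 180.4; y* = 10 + 0.5·180.4/11.4 = 17.9123.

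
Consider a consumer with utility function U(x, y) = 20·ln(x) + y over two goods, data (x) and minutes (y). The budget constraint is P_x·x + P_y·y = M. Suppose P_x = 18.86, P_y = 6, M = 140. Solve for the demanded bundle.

x* = 6.3627, y* = 3.3333

Set MRS = P_x/P_y: (20/x)/1 = P_x/P_y.
So x*(P_x,P_y) = 20·P_y/P_x, independent of income; and y* = (M − 20·P_y)/P_y.
At the given prices: x* = 20·6/18.86 = 6.3627, and y* = 3.3333.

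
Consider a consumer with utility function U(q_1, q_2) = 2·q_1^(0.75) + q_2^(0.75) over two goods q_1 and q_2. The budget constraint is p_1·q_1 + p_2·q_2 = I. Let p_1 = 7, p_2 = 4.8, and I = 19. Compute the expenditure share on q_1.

MU_q_1 ∝ 2·q_1^(-0.25), MU_q_2 ∝ q_2^(-0.25), so MRS = 2·(q_2/q_1)^(0.25) = p_1/p_2.
Solve for the ratio: q_2/q_1 = [(1/2)·p_1/p_2]^(4).
Substitute q_2 = (q_2/q_1)·q_1 into the budget: q_1* = I/(p_1 + p_2·(q_2/q_1)).
Numerically q_2/q_1 = 0.282688, so q_1* = 19/(7 + 4.8·0.282688) = 2.2736 and q_2* = 0.282688·2.2736 = 0.6427.
Expenditure on q_1: 7·2.2736 = 15.915; share = 0.8376.

share on q_1 = 0.8376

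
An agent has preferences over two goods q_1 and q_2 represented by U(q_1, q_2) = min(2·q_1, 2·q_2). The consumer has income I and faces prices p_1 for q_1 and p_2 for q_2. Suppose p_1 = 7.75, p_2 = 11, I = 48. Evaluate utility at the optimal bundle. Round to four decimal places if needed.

With perfect complements, no substitution: consume in ratio q_1:q_2 = 2:2.
Budget: p_1·q_1 + p_2·q_1 = I, so (2·p_1 + 2·p_2)·q_1 = 2·I.
Demand: q_1*(p_1,p_2,I) = 2·I/(2·p_1 + 2·p_2), q_2* = 2·I/(2·p_1 + 2·p_2).
Here 2·7.75 + 2·11 = 37.5, giving q_1* = 2.56 and q_2* = 2.56.
Utility at the optimum: U(2.56, 2.56) = 5.12.

V = 5.12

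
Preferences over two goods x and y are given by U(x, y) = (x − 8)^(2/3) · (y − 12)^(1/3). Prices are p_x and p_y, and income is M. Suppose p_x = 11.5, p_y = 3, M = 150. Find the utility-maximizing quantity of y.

Let x' = x−8, y' = y−12. MRS = 2·y'/x' = p_x/p_y.
After buying the subsistence bundle (8, 12), a share 2/3 of the remaining income goes to x: x* = 8 + 2/3·(M − 8p_x − 12p_y)/p_x.
Discretionary income = 150 − 8·11.5 − 12·3 = 22; y* = 12 + 1/3·22/3 = 14.4444.

y* = 14.4444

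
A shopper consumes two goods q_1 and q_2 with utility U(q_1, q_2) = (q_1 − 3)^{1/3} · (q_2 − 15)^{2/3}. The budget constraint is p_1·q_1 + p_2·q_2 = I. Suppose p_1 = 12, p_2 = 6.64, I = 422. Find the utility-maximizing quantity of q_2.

q_2* = 43.755

Let q_1' = q_1−3, q_2' = q_2−15. MRS = (1/2)·q_2'/q_1' = p_1/p_2.
Substituting into the budget: q_1* = 3 + 1/3·(I − 3·p_1 − 15·p_2)/p_1, and q_2* = 15 + 2/3·(…)/p_2.
Discretionary income = 422 − 3·12 − 15·6.64 = 286.4; q_2* = 15 + 2/3·286.4/6.64 = 43.755.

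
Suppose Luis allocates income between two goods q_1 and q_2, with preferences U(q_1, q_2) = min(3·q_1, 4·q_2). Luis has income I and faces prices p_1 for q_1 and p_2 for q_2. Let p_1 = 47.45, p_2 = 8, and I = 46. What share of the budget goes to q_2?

Leontief preferences: the optimum is at the kink where q_1/4 = q_2/3, i.e. q_2 = (3/4)·q_1.
Budget: p_1·q_1 + p_2·(3/4)·q_1 = I, so (4·p_1 + 3·p_2)·q_1 = 4·I.
Demand: q_1*(p_1,p_2,I) = 4·I/(4·p_1 + 3·p_2), q_2* = 3·I/(4·p_1 + 3·p_2).
Here 4·47.45 + 3·8 = 213.8, giving q_1* = 0.8606 and q_2* = 0.6455.
Expenditure on q_2: 8·0.6455 = 5.1637; share = 0.1123.

share on q_2 = 0.1123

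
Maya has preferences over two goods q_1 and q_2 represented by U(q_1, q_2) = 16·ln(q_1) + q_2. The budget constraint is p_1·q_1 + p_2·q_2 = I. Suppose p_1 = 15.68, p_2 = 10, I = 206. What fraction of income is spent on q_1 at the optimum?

share on q_1 = 0.7767

Set MRS = p_1/p_2: (16/q_1)/1 = p_1/p_2.
So q_1*(p_1,p_2) = 16·p_2/p_1, independent of income; and q_2* = (I − 16·p_2)/p_2.
At the given prices: q_1* = 16·10/15.68 = 10.2041, and q_2* = 4.6.
Expenditure on q_1: 15.68·10.2041 = 160; share = 0.7767.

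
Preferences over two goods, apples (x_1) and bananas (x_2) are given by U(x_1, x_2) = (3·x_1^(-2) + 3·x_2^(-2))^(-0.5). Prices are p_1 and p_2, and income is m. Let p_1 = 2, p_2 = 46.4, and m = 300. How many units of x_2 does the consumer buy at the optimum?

x_2* = 5.7577

With the ratio pinned down, the budget gives x_1* = m/(p_1 + p_2·(x_2/x_1)) and x_2* = (x_2/x_1)·x_1*.
Numerically x_2/x_1 = 0.350621, so x_1* = 300/(2 + 46.4·0.350621) = 16.4214 and x_2* = 0.350621·16.4214 = 5.7577.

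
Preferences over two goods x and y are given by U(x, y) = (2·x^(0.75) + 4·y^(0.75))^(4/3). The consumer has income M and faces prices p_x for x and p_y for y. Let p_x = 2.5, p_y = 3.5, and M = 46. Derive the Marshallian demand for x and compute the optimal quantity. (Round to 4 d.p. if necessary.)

From the CES first-order condition, (1/2)·(y/x)^(0.25) = p_x/p_y.
Solve for the ratio: y/x = [2·p_x/p_y]^(4).
Substitute y = (y/x)·x into the budget: x* = M/(p_x + p_y·(y/x)).
Numerically y/x = 4.164931, so x* = 46/(2.5 + 3.5·4.164931) = 2.6936.

x* = 2.6936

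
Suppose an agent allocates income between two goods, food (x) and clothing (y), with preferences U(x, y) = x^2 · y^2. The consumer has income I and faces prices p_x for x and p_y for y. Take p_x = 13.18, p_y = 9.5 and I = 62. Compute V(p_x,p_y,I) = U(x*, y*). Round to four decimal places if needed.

MU_x/MU_y = (2·y)/(2·x); tangency sets this equal to p_x/p_y.
Rearranging, p_y·y = p_x·x. Substituting into the budget gives p_x·x·(1 + 1) = I.
Demand: x*(p_x,p_y,I) = 0.5·I/p_x and y* = 0.5·I/p_y.
At p_x=13.18, p_y=9.5, I=62: x* = 0.5·62/13.18 = 2.352, y* = 3.2632.
Utility at the optimum: U(2.352, 3.2632) = 58.9072.

V = 58.9072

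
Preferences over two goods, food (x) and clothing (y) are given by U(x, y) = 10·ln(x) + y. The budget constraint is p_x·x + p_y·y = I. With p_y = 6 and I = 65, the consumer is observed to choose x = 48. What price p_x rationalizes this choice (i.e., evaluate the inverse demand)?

Set MRS = p_x/p_y: (10/x)/1 = p_x/p_y.
So x*(p_x,p_y) = 10·p_y/p_x, independent of income; and y* = (I − 10·p_y)/p_y.
Set x* = 48 in the demand function and solve for p_x: p_x = 1.25.

p_x = 1.25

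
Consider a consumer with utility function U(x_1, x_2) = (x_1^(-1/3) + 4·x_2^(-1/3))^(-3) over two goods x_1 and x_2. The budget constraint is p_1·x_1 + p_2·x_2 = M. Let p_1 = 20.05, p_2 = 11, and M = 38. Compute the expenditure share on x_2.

Numerically x_2/x_1 = 4.436968, so x_1* = 38/(20.05 + 11·4.436968) = 0.5519 and x_2* = 4.436968·0.5519 = 2.4486.
Expenditure on x_2: 11·2.4486 = 26.935; share = 0.7088.

share on x_2 = 0.7088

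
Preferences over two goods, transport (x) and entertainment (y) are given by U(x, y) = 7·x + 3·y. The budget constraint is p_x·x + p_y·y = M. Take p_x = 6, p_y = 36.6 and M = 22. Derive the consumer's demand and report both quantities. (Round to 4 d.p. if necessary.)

x* = 3.6667, y* = 0

Numerically: x* = 3.6667, y* = 0.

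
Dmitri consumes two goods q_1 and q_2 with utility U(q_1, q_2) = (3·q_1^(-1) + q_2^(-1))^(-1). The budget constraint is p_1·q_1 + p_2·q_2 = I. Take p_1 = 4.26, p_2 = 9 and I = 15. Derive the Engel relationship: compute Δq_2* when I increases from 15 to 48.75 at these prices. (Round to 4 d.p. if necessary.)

MU_q_1 ∝ 3·q_1^(-2), MU_q_2 ∝ q_2^(-2), so MRS = 3·(q_2/q_1)^(2) = p_1/p_2.
Solve for the ratio: q_2/q_1 = [(1/3)·p_1/p_2]^(0.5).
Substitute q_2 = (q_2/q_1)·q_1 into the budget: q_1* = I/(p_1 + p_2·(q_2/q_1)).
Numerically q_2/q_1 = 0.397213, so q_1* = 15/(4.26 + 9·0.397213) = 1.9145 and q_2* = 0.397213·1.9145 = 0.7605.
At I' = 48.75: q_2* = 2.4715. Change: 2.4715 − 0.7605 = 1.711.

Δq_2* = 1.711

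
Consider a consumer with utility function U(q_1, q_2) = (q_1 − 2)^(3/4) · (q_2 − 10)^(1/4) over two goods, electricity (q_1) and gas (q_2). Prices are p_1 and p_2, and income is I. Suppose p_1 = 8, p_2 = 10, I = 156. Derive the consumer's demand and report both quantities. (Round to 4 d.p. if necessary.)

q_1* = 5.75, q_2* = 11

This is Cobb-Douglas in (q_1−2, q_2−10): tangency gives 0.75·p_2·(q_2−10) = 0.25·p_1·(q_1−2).
Substituting into the budget: q_1* = 2 + 0.75·(I − 2·p_1 − 10·p_2)/p_1, and q_2* = 10 + 0.25·(…)/p_2.
Discretionary income = 156 − 2·8 − 10·10 = 40; q_1* = 2 + 0.75·40/8 = 5.75; q_2* = 10 + 0.25·40/10 = 11.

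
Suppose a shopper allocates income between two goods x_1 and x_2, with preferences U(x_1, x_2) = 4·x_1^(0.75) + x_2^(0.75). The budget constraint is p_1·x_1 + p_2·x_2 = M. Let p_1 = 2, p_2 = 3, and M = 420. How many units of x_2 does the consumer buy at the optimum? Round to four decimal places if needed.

Numerically x_2/x_1 = 0.000772, so x_1* = 420/(2 + 3·0.000772) = 209.7572 and x_2* = 0.000772·209.7572 = 0.1618.

x_2* = 0.1618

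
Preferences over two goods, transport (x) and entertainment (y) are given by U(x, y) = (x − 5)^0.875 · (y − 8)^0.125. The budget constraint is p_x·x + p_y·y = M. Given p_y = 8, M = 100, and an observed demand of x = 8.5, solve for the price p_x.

p_x = 4

This is Cobb-Douglas in (x−5, y−8): tangency gives 0.875·p_y·(y−8) = 0.125·p_x·(x−5).
Substituting into the budget: x* = 5 + 0.875·(M − 5·p_x − 8·p_y)/p_x, and y* = 8 + 0.125·(…)/p_y.
Set x* = 8.5 in the demand function and solve for p_x: p_x = 4.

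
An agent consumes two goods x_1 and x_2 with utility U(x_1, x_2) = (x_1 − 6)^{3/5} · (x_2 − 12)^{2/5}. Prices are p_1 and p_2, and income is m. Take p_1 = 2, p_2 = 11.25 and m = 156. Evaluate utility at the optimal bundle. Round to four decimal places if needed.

Let x_1' = x_1−6, x_2' = x_2−12. MRS = (3/2)·x_2'/x_1' = p_1/p_2.
Substituting into the budget: x_1* = 6 + 0.6·(m − 6·p_1 − 12·p_2)/p_1, and x_2* = 12 + 0.4·(…)/p_2.
Discretionary income = 156 − 6·2 − 12·11.25 = 9; x_1* = 6 + 0.6·9/2 = 8.7; x_2* = 12 + 0.4·9/11.25 = 12.32.
Utility at the optimum: U(8.7, 12.32) = 1.1505.

V = 1.1505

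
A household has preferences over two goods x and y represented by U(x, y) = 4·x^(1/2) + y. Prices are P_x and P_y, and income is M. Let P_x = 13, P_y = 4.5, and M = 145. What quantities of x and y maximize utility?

x* = 0.4793, y* = 30.8376

MU_x = 2/√x, MU_y = 1. Tangency: 2/√x = P_x/P_y.
Solve: √x = 2·P_y/P_x, so x*(P_x,P_y) = (2·P_y/P_x)², and y* = (M − P_x·x*)/P_y.
Plugging in: x* = (2·4.5/13)² = 0.4793, y* = 30.8376.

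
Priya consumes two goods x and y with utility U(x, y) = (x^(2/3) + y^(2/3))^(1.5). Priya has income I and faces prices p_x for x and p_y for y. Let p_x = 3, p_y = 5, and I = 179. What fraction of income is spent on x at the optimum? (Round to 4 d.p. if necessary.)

share on x = 0.7353

Substitute y = (y/x)·x into the budget: x* = I/(p_x + p_y·(y/x)).
Numerically y/x = 0.216, so x* = 179/(3 + 5·0.216) = 43.8725 and y* = 0.216·43.8725 = 9.4765.
Expenditure on x: 3·43.8725 = 131.6176; share = 0.7353.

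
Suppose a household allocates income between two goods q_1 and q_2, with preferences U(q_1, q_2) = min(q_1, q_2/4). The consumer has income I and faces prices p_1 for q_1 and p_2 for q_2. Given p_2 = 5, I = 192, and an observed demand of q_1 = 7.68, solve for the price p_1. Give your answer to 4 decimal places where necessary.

p_1 = 5

Leontief preferences: the optimum is at the kink where q_1/1 = q_2/4, i.e. q_2 = 4·q_1.
Budget: p_1·q_1 + p_2·4·q_1 = I, so (p_1 + 4·p_2)·q_1 = I.
Demand: q_1*(p_1,p_2,I) = I/(p_1 + 4·p_2), q_2* = 4·I/(p_1 + 4·p_2).
Set q_1* = 7.68 in the demand function and solve for p_1: p_1 = 5.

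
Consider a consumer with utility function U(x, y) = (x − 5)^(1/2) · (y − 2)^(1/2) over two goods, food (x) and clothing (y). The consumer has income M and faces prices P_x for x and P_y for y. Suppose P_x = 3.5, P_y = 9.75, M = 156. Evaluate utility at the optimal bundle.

V = 10.1855

MRS = (y−2)/(x−5). Tangency with P_x/P_y gives y−2 = (P_x/P_y)·(x−5).
Substituting into the budget: x* = 5 + 0.5·(M − 5·P_x − 2·P_y)/P_x, and y* = 2 + 0.5·(…)/P_y.
Discretionary income = 156 − 5·3.5 − 2·9.75 = 119; x* = 5 + 0.5·119/3.5 = 22; y* = 2 + 0.5·119/9.75 = 8.1026.
Utility at the optimum: U(22, 8.1026) = 10.1855.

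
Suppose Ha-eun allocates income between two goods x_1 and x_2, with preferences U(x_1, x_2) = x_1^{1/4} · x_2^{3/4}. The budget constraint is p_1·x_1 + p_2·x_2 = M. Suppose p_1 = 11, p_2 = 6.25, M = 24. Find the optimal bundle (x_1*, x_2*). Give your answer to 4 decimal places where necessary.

x_1* = 0.5455, x_2* = 2.88

The MRS is (1/3)·x_2/x_1. Set MRS = p_1/p_2.
Rearranging, p_2·x_2 = 3·p_1·x_1. Substituting into the budget gives p_1·x_1·(1 + 3) = M.
Demand: x_1*(p_1,p_2,M) = 0.25·M/p_1 and x_2* = 0.75·M/p_2.
At p_1=11, p_2=6.25, M=24: x_1* = 0.25·24/11 = 0.5455, x_2* = 2.88.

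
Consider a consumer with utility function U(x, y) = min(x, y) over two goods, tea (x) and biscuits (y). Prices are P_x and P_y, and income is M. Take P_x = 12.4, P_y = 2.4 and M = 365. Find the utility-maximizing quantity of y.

With perfect complements, no substitution: consume in ratio x:y = 1:1.
Budget: P_x·x + P_y·x = M, so (P_x + P_y)·x = M.
Demand: x*(P_x,P_y,M) = M/(P_x + P_y), y* = M/(P_x + P_y).
Here 12.4 + 2.4 = 14.8, giving y* = 24.6622.

y* = 24.6622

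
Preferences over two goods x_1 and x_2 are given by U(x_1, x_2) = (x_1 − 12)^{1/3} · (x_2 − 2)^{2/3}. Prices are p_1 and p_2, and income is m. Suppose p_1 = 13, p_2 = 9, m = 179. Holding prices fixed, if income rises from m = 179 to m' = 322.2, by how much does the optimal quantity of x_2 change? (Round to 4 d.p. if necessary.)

Discretionary income = 179 − 12·13 − 2·9 = 5; x_2* = 2 + 2/3·5/9 = 2.3704.
At m' = 322.2: x_2* = 12.9778. Change: 12.9778 − 2.3704 = 10.6074.

Δx_2* = 10.6074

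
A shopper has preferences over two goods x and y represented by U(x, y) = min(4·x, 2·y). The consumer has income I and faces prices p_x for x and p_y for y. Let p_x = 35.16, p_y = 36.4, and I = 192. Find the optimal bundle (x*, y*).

x* = 1.7784, y* = 3.5569

With perfect complements, no substitution: consume in ratio x:y = 2:4.
Budget: p_x·x + p_y·2·x = I, so (2·p_x + 4·p_y)·x = 2·I.
Demand: x*(p_x,p_y,I) = 2·I/(2·p_x + 4·p_y), y* = 4·I/(2·p_x + 4·p_y).
Here 2·35.16 + 4·36.4 = 215.92, giving x* = 1.7784 and y* = 3.5569.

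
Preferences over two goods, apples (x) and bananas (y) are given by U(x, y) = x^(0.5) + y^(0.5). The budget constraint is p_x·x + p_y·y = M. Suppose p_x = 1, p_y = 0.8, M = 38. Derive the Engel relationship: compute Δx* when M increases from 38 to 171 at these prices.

Numerically y/x = 1.5625, so x* = 38/(1 + 0.8·1.5625) = 16.8889.
At M' = 171: x* = 76. Change: 76 − 16.8889 = 59.1111.

Δx* = 59.1111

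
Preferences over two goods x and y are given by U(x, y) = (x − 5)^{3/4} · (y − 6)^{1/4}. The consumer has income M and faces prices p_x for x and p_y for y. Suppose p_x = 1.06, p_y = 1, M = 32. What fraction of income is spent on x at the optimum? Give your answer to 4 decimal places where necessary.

share on x = 0.6508

This is Cobb-Douglas in (x−5, y−6): tangency gives 0.75·p_y·(y−6) = 0.25·p_x·(x−5).
Substituting into the budget: x* = 5 + 0.75·(M − 5·p_x − 6·p_y)/p_x, and y* = 6 + 0.25·(…)/p_y.
Discretionary income = 32 − 5·1.06 − 6·1 = 20.7; x* = 5 + 0.75·20.7/1.06 = 19.6462; y* = 6 + 0.25·20.7/1 = 11.175.
Expenditure on x: 1.06·19.6462 = 20.825; share = 0.6508.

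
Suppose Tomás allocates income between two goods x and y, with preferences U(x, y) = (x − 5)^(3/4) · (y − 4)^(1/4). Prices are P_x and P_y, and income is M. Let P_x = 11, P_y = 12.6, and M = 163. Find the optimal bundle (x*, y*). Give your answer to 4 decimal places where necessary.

MRS = 3·(y−4)/(x−5). Tangency with P_x/P_y gives y−4 = (1/3)·(P_x/P_y)·(x−5).
Substituting into the budget: x* = 5 + 0.75·(M − 5·P_x − 4·P_y)/P_x, and y* = 4 + 0.25·(…)/P_y.
Discretionary income = 163 − 5·11 − 4·12.6 = 57.6; x* = 5 + 0.75·57.6/11 = 8.9273; y* = 4 + 0.25·57.6/12.6 = 5.1429.

x* = 8.9273, y* = 5.1429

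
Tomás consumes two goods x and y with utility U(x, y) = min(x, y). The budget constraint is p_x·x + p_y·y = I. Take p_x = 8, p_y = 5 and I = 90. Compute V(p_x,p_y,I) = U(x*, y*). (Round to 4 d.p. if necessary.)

With perfect complements, no substitution: consume in ratio x:y = 1:1.
Budget: p_x·x + p_y·x = I, so (p_x + p_y)·x = I.
Demand: x*(p_x,p_y,I) = I/(p_x + p_y), y* = I/(p_x + p_y).
Here 8 + 5 = 13, giving x* = 6.9231 and y* = 6.9231.
Utility at the optimum: U(6.9231, 6.9231) = 6.9231.

V = 6.9231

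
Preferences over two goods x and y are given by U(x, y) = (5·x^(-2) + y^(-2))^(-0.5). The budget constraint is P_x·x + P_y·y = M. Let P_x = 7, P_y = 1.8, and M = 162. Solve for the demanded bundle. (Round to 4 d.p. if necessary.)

Substitute y = (y/x)·x into the budget: x* = M/(P_x + P_y·(y/x)).
Numerically y/x = 0.919641, so x* = 162/(7 + 1.8·0.919641) = 18.7167 and y* = 0.919641·18.7167 = 17.2127.

x* = 18.7167, y* = 17.2127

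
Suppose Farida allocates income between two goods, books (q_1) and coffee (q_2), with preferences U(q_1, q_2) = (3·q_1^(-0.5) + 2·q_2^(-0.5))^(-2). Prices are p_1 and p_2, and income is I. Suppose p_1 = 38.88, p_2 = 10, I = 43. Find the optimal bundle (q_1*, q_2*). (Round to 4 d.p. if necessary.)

q_1* = 0.7446, q_2* = 1.405

MRS = MU_q_1/MU_q_2 = (3/2)·(q_2/q_1)^(1.5). Set equal to p_1/p_2.
Hence q_2/q_1 = ((2/3)·p_1/p_2)^(1/(1.5)), i.e. raised to the 2/3 power.
Substitute q_2 = (q_2/q_1)·q_1 into the budget: q_1* = I/(p_1 + p_2·(q_2/q_1)).
Numerically q_2/q_1 = 1.886934, so q_1* = 43/(38.88 + 10·1.886934) = 0.7446 and q_2* = 1.886934·0.7446 = 1.405.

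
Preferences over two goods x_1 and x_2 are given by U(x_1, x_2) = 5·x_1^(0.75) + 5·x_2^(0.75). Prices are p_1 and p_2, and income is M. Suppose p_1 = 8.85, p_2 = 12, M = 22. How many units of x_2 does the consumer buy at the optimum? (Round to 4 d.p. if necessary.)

MRS = MU_x_1/MU_x_2 = (x_2/x_1)^(0.25). Set equal to p_1/p_2.
Hence x_2/x_1 = (p_1/p_2)^(1/(0.25)), i.e. raised to the 4 power.
Substitute x_2 = (x_2/x_1)·x_1 into the budget: x_1* = M/(p_1 + p_2·(x_2/x_1)).
Numerically x_2/x_1 = 0.295834, so x_1* = 22/(8.85 + 12·0.295834) = 1.7742 and x_2* = 0.295834·1.7742 = 0.5249.

x_2* = 0.5249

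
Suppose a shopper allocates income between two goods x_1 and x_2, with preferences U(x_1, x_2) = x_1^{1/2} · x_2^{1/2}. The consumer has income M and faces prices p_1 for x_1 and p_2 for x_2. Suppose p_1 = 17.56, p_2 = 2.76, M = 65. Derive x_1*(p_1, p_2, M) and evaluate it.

x_1* = 1.8508

MU_x_1/MU_x_2 = (0.5·x_2)/(0.5·x_1); tangency sets this equal to p_1/p_2.
So 0.5·p_2·x_2 = 0.5·p_1·x_1; combined with the budget, a share 0.5 of income goes to x_1.
Demand: x_1*(p_1,p_2,M) = 0.5·M/p_1 and x_2* = 0.5·M/p_2.
At p_1=17.56, p_2=2.76, M=65: x_1* = 0.5·65/17.56 = 1.8508.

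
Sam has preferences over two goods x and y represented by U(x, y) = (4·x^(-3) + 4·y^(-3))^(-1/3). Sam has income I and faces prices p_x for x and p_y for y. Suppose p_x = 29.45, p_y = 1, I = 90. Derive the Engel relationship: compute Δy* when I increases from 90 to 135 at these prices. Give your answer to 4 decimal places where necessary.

From the CES first-order condition, (y/x)^(4) = p_x/p_y.
Solve for the ratio: y/x = [p_x/p_y]^(0.25).
Substitute y = (y/x)·x into the budget: x* = I/(p_x + p_y·(y/x)).
Numerically y/x = 2.329546, so x* = 90/(29.45 + 1·2.329546) = 2.832 and y* = 2.329546·2.832 = 6.5973.
At I' = 135: y* = 9.8959. Change: 9.8959 − 6.5973 = 3.2986.

Δy* = 3.2986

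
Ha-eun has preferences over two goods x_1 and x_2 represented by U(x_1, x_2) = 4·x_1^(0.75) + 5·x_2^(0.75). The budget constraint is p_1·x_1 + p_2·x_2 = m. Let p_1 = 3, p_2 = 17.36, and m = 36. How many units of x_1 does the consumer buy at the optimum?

x_1* = 11.8507

From the CES first-order condition, (4/5)·(x_2/x_1)^(0.25) = p_1/p_2.
Solve for the ratio: x_2/x_1 = [(5/4)·p_1/p_2]^(4).
With the ratio pinned down, the budget gives x_1* = m/(p_1 + p_2·(x_2/x_1)) and x_2* = (x_2/x_1)·x_1*.
Numerically x_2/x_1 = 0.002177, so x_1* = 36/(3 + 17.36·0.002177) = 11.8507.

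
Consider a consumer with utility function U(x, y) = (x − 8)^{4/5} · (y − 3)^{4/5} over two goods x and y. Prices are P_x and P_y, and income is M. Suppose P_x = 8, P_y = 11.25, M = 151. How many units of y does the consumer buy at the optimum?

y* = 5.3667

Substituting into the budget: x* = 8 + 0.5·(M − 8·P_x − 3·P_y)/P_x, and y* = 3 + 0.5·(…)/P_y.
Discretionary income = 151 − 8·8 − 3·11.25 = 53.25; y* = 3 + 0.5·53.25/11.25 = 5.3667.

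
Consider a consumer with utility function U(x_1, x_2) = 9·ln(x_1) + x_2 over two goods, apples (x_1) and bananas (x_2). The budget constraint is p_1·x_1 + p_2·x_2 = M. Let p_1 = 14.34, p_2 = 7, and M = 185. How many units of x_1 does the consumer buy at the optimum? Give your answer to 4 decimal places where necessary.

x_1* = 4.3933

So x_1*(p_1,p_2) = 9·p_2/p_1, independent of income; and x_2* = (M − 9·p_2)/p_2.
At the given prices: x_1* = 9·7/14.34 = 4.3933.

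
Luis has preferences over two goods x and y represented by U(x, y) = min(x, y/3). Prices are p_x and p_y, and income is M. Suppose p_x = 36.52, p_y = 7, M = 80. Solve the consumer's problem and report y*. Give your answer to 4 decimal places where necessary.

y* = 4.1725

Leontief preferences: the optimum is at the kink where x/1 = y/3, i.e. y = 3·x.
Budget: p_x·x + p_y·3·x = M, so (p_x + 3·p_y)·x = M.
Demand: x*(p_x,p_y,M) = M/(p_x + 3·p_y), y* = 3·M/(p_x + 3·p_y).
Here 36.52 + 3·7 = 57.52, giving y* = 4.1725.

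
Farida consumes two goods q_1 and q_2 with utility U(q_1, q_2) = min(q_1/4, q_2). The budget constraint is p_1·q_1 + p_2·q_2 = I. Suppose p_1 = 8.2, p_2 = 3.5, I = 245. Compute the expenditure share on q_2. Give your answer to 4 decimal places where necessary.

Leontief preferences: the optimum is at the kink where q_1/4 = q_2/1, i.e. q_2 = (1/4)·q_1.
Budget: p_1·q_1 + p_2·(1/4)·q_1 = I, so (4·p_1 + p_2)·q_1 = 4·I.
Demand: q_1*(p_1,p_2,I) = 4·I/(4·p_1 + p_2), q_2* = I/(4·p_1 + p_2).
Here 4·8.2 + 3.5 = 36.3, giving q_1* = 26.9972 and q_2* = 6.7493.
Expenditure on q_2: 3.5·6.7493 = 23.6226; share = 0.0964.

share on q_2 = 0.0964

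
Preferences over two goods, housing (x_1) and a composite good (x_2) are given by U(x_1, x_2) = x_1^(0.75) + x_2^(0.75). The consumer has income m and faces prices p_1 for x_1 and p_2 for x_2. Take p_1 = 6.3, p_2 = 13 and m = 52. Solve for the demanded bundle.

x_1* = 7.4106, x_2* = 0.4087

With the ratio pinned down, the budget gives x_1* = m/(p_1 + p_2·(x_2/x_1)) and x_2* = (x_2/x_1)·x_1*.
Numerically x_2/x_1 = 0.055155, so x_1* = 52/(6.3 + 13·0.055155) = 7.4106 and x_2* = 0.055155·7.4106 = 0.4087.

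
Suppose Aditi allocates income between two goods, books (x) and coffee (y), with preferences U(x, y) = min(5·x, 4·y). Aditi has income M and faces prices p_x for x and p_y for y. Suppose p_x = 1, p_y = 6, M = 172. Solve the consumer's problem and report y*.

With perfect complements, no substitution: consume in ratio x:y = 4:5.
Budget: p_x·x + p_y·(5/4)·x = M, so (4·p_x + 5·p_y)·x = 4·M.
Demand: x*(p_x,p_y,M) = 4·M/(4·p_x + 5·p_y), y* = 5·M/(4·p_x + 5·p_y).
Here 4·1 + 5·6 = 34, giving y* = 25.2941.

y* = 25.2941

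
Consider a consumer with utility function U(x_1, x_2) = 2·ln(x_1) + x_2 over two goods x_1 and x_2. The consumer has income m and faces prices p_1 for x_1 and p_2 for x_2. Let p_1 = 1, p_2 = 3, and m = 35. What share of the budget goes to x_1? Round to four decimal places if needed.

Set MRS = p_1/p_2: (2/x_1)/1 = p_1/p_2.
So x_1*(p_1,p_2) = 2·p_2/p_1, independent of income; and x_2* = (m − 2·p_2)/p_2.
At the given prices: x_1* = 2·3/1 = 6, and x_2* = 9.6667.
Expenditure on x_1: 1·6 = 6; share = 0.1714.

share on x_1 = 0.1714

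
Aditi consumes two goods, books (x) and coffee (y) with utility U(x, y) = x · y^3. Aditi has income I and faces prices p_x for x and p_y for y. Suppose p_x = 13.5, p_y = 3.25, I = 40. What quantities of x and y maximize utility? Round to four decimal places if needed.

x* = 0.7407, y* = 9.2308

MU_x/MU_y = (y)/(3·x); tangency sets this equal to p_x/p_y.
Rearranging, p_y·y = 3·p_x·x. Substituting into the budget gives p_x·x·(1 + 3) = I.
Demand: x*(p_x,p_y,I) = 0.25·I/p_x and y* = 0.75·I/p_y.
At p_x=13.5, p_y=3.25, I=40: x* = 0.25·40/13.5 = 0.7407, y* = 9.2308.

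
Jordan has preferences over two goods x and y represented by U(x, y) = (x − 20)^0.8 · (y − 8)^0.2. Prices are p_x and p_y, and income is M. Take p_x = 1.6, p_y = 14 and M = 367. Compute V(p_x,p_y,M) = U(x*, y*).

MRS = 4·(y−8)/(x−20). Tangency with p_x/p_y gives y−8 = (1/4)·(p_x/p_y)·(x−20).
After buying the subsistence bundle (20, 8), a share 0.8 of the remaining income goes to x: x* = 20 + 0.8·(M − 20p_x − 8p_y)/p_x.
Discretionary income = 367 − 20·1.6 − 8·14 = 223; x* = 20 + 0.8·223/1.6 = 131.5; y* = 8 + 0.2·223/14 = 11.1857.
Utility at the optimum: U(131.5, 11.1857) = 54.7597.

V = 54.7597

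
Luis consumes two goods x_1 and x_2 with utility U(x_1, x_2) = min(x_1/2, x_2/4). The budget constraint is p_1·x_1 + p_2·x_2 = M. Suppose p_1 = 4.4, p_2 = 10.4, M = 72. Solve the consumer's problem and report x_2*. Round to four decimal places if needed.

x_2* = 5.7143

With perfect complements, no substitution: consume in ratio x_1:x_2 = 2:4.
Budget: p_1·x_1 + p_2·2·x_1 = M, so (2·p_1 + 4·p_2)·x_1 = 2·M.
Demand: x_1*(p_1,p_2,M) = 2·M/(2·p_1 + 4·p_2), x_2* = 4·M/(2·p_1 + 4·p_2).
Here 2·4.4 + 4·10.4 = 50.4, giving x_2* = 5.7143.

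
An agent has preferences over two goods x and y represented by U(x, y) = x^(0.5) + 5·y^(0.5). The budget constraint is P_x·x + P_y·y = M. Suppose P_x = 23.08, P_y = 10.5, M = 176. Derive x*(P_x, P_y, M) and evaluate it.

x* = 0.1363

Numerically y/x = 120.790567, so x* = 176/(23.08 + 10.5·120.790567) = 0.1363.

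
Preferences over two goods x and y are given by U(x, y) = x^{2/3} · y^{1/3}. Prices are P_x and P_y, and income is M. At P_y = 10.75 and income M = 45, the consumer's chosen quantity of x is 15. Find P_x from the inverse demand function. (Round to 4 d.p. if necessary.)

The MRS is 2·y/x. Set MRS = P_x/P_y.
Rearranging, P_y·y = (1/2)·P_x·x. Substituting into the budget gives P_x·x·(1 + (1/2)) = M.
Demand: x*(P_x,P_y,M) = 2/3·M/P_x and y* = 1/3·M/P_y.
Set x* = 15 in the demand function and solve for P_x: P_x = 2.

P_x = 2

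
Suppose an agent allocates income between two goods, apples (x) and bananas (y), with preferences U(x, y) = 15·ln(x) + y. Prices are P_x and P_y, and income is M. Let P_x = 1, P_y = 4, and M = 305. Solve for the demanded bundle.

Set MRS = P_x/P_y: (15/x)/1 = P_x/P_y.
So x*(P_x,P_y) = 15·P_y/P_x, independent of income; and y* = (M − 15·P_y)/P_y.
At the given prices: x* = 15·4/1 = 60, and y* = 61.25.

x* = 60, y* = 61.25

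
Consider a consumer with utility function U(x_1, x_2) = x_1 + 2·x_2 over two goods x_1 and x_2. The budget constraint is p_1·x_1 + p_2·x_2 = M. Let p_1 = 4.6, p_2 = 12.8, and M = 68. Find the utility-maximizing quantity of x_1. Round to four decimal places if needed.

Numerically: x_1* = 14.7826, x_2* = 0.

x_1* = 14.7826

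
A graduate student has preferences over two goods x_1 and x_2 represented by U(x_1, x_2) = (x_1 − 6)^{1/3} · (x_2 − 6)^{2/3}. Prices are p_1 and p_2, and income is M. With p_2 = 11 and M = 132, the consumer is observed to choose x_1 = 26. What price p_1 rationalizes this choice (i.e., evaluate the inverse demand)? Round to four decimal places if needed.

MRS = (1/2)·(x_2−6)/(x_1−6). Tangency with p_1/p_2 gives x_2−6 = 2·(p_1/p_2)·(x_1−6).
Substituting into the budget: x_1* = 6 + 1/3·(M − 6·p_1 − 6·p_2)/p_1, and x_2* = 6 + 2/3·(…)/p_2.
Set x_1* = 26 in the demand function and solve for p_1: p_1 = 1.

p_1 = 1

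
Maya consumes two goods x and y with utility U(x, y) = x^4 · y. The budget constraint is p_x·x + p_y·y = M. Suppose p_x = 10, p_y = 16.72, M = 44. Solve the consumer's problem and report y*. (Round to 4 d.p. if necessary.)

y* = 0.5263

Tangency: MRS = 4·y/x = p_x/p_y.
Rearranging, p_y·y = (1/4)·p_x·x. Substituting into the budget gives p_x·x·(1 + (1/4)) = M.
Demand: x*(p_x,p_y,M) = 0.8·M/p_x and y* = 0.2·M/p_y.
At p_x=10, p_y=16.72, M=44: y* = 0.2·44/16.72 = 0.5263.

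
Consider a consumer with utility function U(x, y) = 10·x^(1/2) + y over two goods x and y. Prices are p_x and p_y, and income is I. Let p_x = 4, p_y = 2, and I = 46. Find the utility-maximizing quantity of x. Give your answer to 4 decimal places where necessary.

Utility is quasi-linear in y; the FOC for x is 5/√x = p_x/p_y.
Thus x* = (5·p_y/p_x)² — independent of I — with the rest of income spent on y.
Plugging in: x* = (5·2/4)² = 6.25.

x* = 6.25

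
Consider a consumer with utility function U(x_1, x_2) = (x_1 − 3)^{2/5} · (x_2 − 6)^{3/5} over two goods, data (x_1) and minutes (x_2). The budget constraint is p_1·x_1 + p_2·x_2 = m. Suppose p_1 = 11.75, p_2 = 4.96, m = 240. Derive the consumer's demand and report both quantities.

x_1* = 8.9571, x_2* = 27.1681

This is Cobb-Douglas in (x_1−3, x_2−6): tangency gives 0.4·p_2·(x_2−6) = 0.6·p_1·(x_1−3).
After buying the subsistence bundle (3, 6), a share 0.4 of the remaining income goes to x_1: x_1* = 3 + 0.4·(m − 3p_1 − 6p_2)/p_1.
Discretionary income = 240 − 3·11.75 − 6·4.96 = 174.99; x_1* = 3 + 0.4·174.99/11.75 = 8.9571; x_2* = 6 + 0.6·174.99/4.96 = 27.1681.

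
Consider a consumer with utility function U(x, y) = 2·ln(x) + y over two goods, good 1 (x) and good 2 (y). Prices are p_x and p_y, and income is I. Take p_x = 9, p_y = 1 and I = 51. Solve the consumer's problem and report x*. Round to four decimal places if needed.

x* = 0.2222

At the given prices: x* = 2·1/9 = 0.2222.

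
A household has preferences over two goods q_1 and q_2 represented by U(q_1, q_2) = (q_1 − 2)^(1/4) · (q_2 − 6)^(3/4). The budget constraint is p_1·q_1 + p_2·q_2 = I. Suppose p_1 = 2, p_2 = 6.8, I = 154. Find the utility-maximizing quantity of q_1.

q_1* = 15.65

Discretionary income = 154 − 2·2 − 6·6.8 = 109.2; q_1* = 2 + 0.25·109.2/2 = 15.65.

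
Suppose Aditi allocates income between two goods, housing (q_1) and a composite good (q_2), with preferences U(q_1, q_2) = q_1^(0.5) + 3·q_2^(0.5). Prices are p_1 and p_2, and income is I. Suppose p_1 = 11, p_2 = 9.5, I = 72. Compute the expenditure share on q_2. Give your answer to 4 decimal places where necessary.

share on q_2 = 0.9124

With the ratio pinned down, the budget gives q_1* = I/(p_1 + p_2·(q_2/q_1)) and q_2* = (q_2/q_1)·q_1*.
Numerically q_2/q_1 = 12.066482, so q_1* = 72/(11 + 9.5·12.066482) = 0.5731 and q_2* = 12.066482·0.5731 = 6.9154.
Expenditure on q_2: 9.5·6.9154 = 65.6959; share = 0.9124.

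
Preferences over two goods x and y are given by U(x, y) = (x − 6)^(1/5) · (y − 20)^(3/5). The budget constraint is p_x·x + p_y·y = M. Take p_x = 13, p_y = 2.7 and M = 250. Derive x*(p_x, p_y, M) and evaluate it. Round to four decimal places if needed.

x* = 8.2692

MRS = (1/3)·(y−20)/(x−6). Tangency with p_x/p_y gives y−20 = 3·(p_x/p_y)·(x−6).
Substituting into the budget: x* = 6 + 0.25·(M − 6·p_x − 20·p_y)/p_x, and y* = 20 + 0.75·(…)/p_y.
Discretionary income = 250 − 6·13 − 20·2.7 = 118; x* = 6 + 0.25·118/13 = 8.2692.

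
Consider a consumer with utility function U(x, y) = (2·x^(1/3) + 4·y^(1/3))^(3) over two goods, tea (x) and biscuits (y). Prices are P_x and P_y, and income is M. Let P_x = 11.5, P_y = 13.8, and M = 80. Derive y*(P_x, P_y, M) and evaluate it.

y* = 4.1787

MU_x ∝ 2·x^(-2/3), MU_y ∝ 4·y^(-2/3), so MRS = (1/2)·(y/x)^(2/3) = P_x/P_y.
Solve for the ratio: y/x = [2·P_x/P_y]^(1.5).
With the ratio pinned down, the budget gives x* = M/(P_x + P_y·(y/x)) and y* = (y/x)·x*.
Numerically y/x = 2.151657, so x* = 80/(11.5 + 13.8·2.151657) = 1.9421 and y* = 2.151657·1.9421 = 4.1787.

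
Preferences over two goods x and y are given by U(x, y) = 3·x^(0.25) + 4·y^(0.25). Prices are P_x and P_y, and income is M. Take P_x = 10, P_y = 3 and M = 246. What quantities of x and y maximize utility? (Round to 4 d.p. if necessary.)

From the CES first-order condition, (3/4)·(y/x)^(0.75) = P_x/P_y.
Solve for the ratio: y/x = [(4/3)·P_x/P_y]^(4/3).
Substitute y = (y/x)·x into the budget: x* = M/(P_x + P_y·(y/x)).
Numerically y/x = 7.307295, so x* = 246/(10 + 3·7.307295) = 7.7063 and y* = 7.307295·7.7063 = 56.3123.

x* = 7.7063, y* = 56.3123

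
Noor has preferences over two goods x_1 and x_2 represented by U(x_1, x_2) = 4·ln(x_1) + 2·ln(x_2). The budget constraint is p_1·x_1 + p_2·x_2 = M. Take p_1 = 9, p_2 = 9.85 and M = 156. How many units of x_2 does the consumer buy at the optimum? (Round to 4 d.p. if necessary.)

Demand: x_1*(p_1,p_2,M) = 2/3·M/p_1 and x_2* = 1/3·M/p_2.
At p_1=9, p_2=9.85, M=156: x_2* = 1/3·156/9.85 = 5.2792.

x_2* = 5.2792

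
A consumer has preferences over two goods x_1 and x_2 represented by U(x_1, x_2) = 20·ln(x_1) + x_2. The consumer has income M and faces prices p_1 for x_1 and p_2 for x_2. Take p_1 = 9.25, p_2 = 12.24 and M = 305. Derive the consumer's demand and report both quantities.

MU_x_1 = 20/x_1, MU_x_2 = 1. Tangency: 20/x_1 = p_1/p_2.
So x_1*(p_1,p_2) = 20·p_2/p_1, independent of income; and x_2* = (M − 20·p_2)/p_2.
At the given prices: x_1* = 20·12.24/9.25 = 26.4649, and x_2* = 4.9183.

x_1* = 26.4649, x_2* = 4.9183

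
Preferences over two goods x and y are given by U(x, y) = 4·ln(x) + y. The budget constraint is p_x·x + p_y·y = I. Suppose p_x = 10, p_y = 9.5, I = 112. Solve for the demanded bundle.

Set MRS = p_x/p_y: (4/x)/1 = p_x/p_y.
So x*(p_x,p_y) = 4·p_y/p_x, independent of income; and y* = (I − 4·p_y)/p_y.
At the given prices: x* = 4·9.5/10 = 3.8, and y* = 7.7895.

x* = 3.8, y* = 7.7895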